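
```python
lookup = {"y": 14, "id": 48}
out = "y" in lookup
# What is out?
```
Trace:
  lookup={'y': 14, 'id': 48}
  lookup={'y': 14, 'id': 48}, out=True

Final answer: True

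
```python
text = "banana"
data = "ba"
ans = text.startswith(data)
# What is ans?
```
Trace:
  text='banana'
  text='banana', data='ba'
  text='banana', data='ba', ans=True

Final answer: True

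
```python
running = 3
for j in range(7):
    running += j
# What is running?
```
Trace:
  running=3
  running=3, j=0
  running=4, j=1
  running=6, j=2
  running=9, j=3
  running=13, j=4
  running=18, j=5
  running=24, j=6

Final answer: 24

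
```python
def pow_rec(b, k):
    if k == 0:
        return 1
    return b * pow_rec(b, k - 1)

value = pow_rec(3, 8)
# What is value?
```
Call trace:
pow_rec(b=3, k=8)
  pow_rec(b=3, k=7)
    pow_rec(b=3, k=6)
      pow_rec(b=3, k=5)
        pow_rec(b=3, k=4)
          pow_rec(b=3, k=3)
            pow_rec(b=3, k=2)
              pow_rec(b=3, k=1)
                pow_rec(b=3, k=0)
                -> return 1
              -> return 3
            -> return 9
          -> return 27
        -> return 81
      -> return 243
    -> return 729
  -> return 2187
-> return 6561

Final answer: 6561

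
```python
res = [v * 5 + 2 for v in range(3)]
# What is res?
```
Trace:
  v=0
  v=1
  v=2
  res=[2, 7, 12]

Final answer: [2, 7, 12]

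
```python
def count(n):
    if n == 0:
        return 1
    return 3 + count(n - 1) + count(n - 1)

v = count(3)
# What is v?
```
Call trace (a repeated sub-call is expanded the first time; later identical calls just restate its return value):
count(n=3)
  count(n=2)
    count(n=1)
      count(n=0)
      -> return 1
      count(n=0)
      -> return 1
    -> return 5
    count(n=1) -> return 5  (same call as traced above)
  -> return 13
  count(n=2) -> return 13  (same call as traced above)
-> return 29

Final answer: 29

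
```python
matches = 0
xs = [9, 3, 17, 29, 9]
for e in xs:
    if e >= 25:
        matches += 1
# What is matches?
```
Trace:
  matches=0
  matches=0, e=9
  matches=0, e=3
  matches=0, e=17
  matches=1, e=29
  matches=1, e=9

Final answer: 1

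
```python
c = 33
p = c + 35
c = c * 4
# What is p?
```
Trace:
  c=33
  c=33, p=68
  c=132, p=68

Final answer: 68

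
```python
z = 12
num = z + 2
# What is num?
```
Trace:
  z=12
  z=12, num=14

Final answer: 14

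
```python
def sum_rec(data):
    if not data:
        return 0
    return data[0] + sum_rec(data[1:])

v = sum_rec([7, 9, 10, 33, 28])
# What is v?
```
Call trace:
sum_rec(data=[7, 9, 10, 33, 28])
  sum_rec(data=[9, 10, 33, 28])
    sum_rec(data=[10, 33, 28])
      sum_rec(data=[33, 28])
        sum_rec(data=[28])
          sum_rec(data=[])
          -> return 0
        -> return 28
      -> return 61
    -> return 71
  -> return 80
-> return 87

Final answer: 87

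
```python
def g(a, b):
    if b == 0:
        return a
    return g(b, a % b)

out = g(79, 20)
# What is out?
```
Call trace:
g(a=79, b=20)
  g(a=20, b=19)
    g(a=19, b=1)
      g(a=1, b=0)
      -> return 1
    -> return 1
  -> return 1
-> return 1

Final answer: 1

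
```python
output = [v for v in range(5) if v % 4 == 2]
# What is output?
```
Trace:
  v=0
  v=1
  v=2
  v=3
  v=4
  output=[2]

Final answer: [2]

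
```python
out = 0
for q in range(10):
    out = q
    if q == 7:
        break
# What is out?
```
Trace:
  out=0
  out=0, q=0
  out=1, q=1
  out=2, q=2
  out=3, q=3
  out=4, q=4
  out=5, q=5
  out=6, q=6
  out=7, q=7

Final answer: 7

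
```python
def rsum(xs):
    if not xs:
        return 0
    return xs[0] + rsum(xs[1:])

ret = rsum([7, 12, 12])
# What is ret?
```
Call trace:
rsum(xs=[7, 12, 12])
  rsum(xs=[12, 12])
    rsum(xs=[12])
      rsum(xs=[])
      -> return 0
    -> return 12
  -> return 24
-> return 31

Final answer: 31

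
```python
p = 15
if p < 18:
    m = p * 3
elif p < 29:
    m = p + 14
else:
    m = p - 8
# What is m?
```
Trace:
  p=15
  p=15, m=45

Final answer: 45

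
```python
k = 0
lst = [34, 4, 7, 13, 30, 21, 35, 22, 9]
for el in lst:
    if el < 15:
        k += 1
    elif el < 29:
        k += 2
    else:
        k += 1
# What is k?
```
Trace:
  k=0
  k=1, el=34
  k=2, el=4
  k=3, el=7
  k=4, el=13
  k=5, el=30
  k=7, el=21
  k=8, el=35
  k=10, el=22
  k=11, el=9

Final answer: 11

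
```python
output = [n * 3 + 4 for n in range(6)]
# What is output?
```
Trace:
  n=0
  n=1
  n=2
  n=3
  n=4
  n=5
  output=[4, 7, 10, 13, 16, 19]

Final answer: [4, 7, 10, 13, 16, 19]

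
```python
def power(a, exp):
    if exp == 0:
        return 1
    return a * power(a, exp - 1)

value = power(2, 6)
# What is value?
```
Call trace:
power(a=2, exp=6)
  power(a=2, exp=5)
    power(a=2, exp=4)
      power(a=2, exp=3)
        power(a=2, exp=2)
          power(a=2, exp=1)
            power(a=2, exp=0)
            -> return 1
          -> return 2
        -> return 4
      -> return 8
    -> return 16
  -> return 32
-> return 64

Final answer: 64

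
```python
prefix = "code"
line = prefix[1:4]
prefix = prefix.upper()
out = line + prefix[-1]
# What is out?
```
Trace:
  prefix='code'
  prefix='code', line='ode'
  prefix='CODE', line='ode'
  prefix='CODE', line='ode', out='odeE'

Final answer: 'odeE'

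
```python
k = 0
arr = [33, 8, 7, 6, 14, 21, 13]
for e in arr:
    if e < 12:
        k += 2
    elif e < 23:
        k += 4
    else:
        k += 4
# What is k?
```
Trace:
  k=0
  k=4, e=33
  k=6, e=8
  k=8, e=7
  k=10, e=6
  k=14, e=14
  k=18, e=21
  k=22, e=13

Final answer: 22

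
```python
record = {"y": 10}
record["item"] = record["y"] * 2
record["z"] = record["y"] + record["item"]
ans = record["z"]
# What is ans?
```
Trace:
  record={'y': 10}
  record={'y': 10, 'item': 20}
  record={'y': 10, 'item': 20, 'z': 30}
  record={'y': 10, 'item': 20, 'z': 30}, ans=30

Final answer: 30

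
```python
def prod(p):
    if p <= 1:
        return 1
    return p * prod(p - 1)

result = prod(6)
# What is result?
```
Call trace:
prod(p=6)
  prod(p=5)
    prod(p=4)
      prod(p=3)
        prod(p=2)
          prod(p=1)
          -> return 1
        -> return 2
      -> return 6
    -> return 24
  -> return 120
-> return 720

Final answer: 720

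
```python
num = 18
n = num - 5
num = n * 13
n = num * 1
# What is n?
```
Trace:
  num=18
  num=18, n=13
  num=169, n=13
  num=169, n=169

Final answer: 169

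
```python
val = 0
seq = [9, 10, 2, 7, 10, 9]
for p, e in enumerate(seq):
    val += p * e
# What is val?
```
Trace:
  val=0
  val=0, p=0, e=9
  val=10, p=1, e=10
  val=14, p=2, e=2
  val=35, p=3, e=7
  val=75, p=4, e=10
  val=120, p=5, e=9

Final answer: 120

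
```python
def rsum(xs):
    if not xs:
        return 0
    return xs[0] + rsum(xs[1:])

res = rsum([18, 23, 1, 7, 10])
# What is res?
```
Call trace:
rsum(xs=[18, 23, 1, 7, 10])
  rsum(xs=[23, 1, 7, 10])
    rsum(xs=[1, 7, 10])
      rsum(xs=[7, 10])
        rsum(xs=[10])
          rsum(xs=[])
          -> return 0
        -> return 10
      -> return 17
    -> return 18
  -> return 41
-> return 59

Final answer: 59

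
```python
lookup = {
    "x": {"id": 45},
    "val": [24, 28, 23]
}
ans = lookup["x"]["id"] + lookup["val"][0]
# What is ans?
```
Trace:
  lookup={'x': {'id': 45}, 'val': [24, 28, 23]}
  lookup={'x': {'id': 45}, 'val': [24, 28, 23]}, ans=69

Final answer: 69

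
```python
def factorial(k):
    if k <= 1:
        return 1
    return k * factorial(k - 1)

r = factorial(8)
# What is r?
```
Call trace:
factorial(k=8)
  factorial(k=7)
    factorial(k=6)
      factorial(k=5)
        factorial(k=4)
          factorial(k=3)
            factorial(k=2)
              factorial(k=1)
              -> return 1
            -> return 2
          -> return 6
        -> return 24
      -> return 120
    -> return 720
  -> return 5040
-> return 40320

Final answer: 40320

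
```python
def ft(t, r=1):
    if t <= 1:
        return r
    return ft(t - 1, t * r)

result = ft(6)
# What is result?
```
Call trace:
ft(t=6, r=1)
  ft(t=5, r=6)
    ft(t=4, r=30)
      ft(t=3, r=120)
        ft(t=2, r=360)
          ft(t=1, r=720)
          -> return 720
        -> return 720
      -> return 720
    -> return 720
  -> return 720
-> return 720

Final answer: 720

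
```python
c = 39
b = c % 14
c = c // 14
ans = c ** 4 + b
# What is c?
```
Trace:
  c=39
  c=39, b=11
  c=2, b=11
  c=2, b=11, ans=27

Final answer: 2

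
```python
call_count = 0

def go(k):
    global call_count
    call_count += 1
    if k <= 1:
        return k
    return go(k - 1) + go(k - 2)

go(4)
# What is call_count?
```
Call trace (a repeated sub-call is expanded the first time; later identical calls just restate its return value):
go(k=4)
  go(k=3)
    go(k=2)
      go(k=1)
      -> return 1
      go(k=0)
      -> return 0
    -> return 1
    go(k=1)
    -> return 1
  -> return 2
  go(k=2) -> return 1  (same call as traced above)
-> return 3

call_count is incremented once per call, so count the calls in each subtree. Let C(k) = number of calls made by go(k).
C(0) = C(1) = 1 (base case, no recursion); C(k) = 1 + C(k - 1) + C(k - 2) otherwise.
C(2) = 1 + C(1) + C(0) = 1 + 1 + 1 = 3
C(3) = 1 + C(2) + C(1) = 1 + 3 + 1 = 5
C(4) = 1 + C(3) + C(2) = 1 + 5 + 3 = 9
call_count = C(4) = 9

Final answer: 9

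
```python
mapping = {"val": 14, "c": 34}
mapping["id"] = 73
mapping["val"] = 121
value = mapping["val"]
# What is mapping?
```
Trace:
  mapping={'val': 14, 'c': 34}
  mapping={'val': 14, 'c': 34, 'id': 73}
  mapping={'val': 121, 'c': 34, 'id': 73}
  mapping={'val': 121, 'c': 34, 'id': 73}, value=121

Final answer: {'val': 121, 'c': 34, 'id': 73}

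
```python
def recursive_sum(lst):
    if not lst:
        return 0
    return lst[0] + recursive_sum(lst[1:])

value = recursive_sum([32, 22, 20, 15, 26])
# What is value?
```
Call trace:
recursive_sum(lst=[32, 22, 20, 15, 26])
  recursive_sum(lst=[22, 20, 15, 26])
    recursive_sum(lst=[20, 15, 26])
      recursive_sum(lst=[15, 26])
        recursive_sum(lst=[26])
          recursive_sum(lst=[])
          -> return 0
        -> return 26
      -> return 41
    -> return 61
  -> return 83
-> return 115

Final answer: 115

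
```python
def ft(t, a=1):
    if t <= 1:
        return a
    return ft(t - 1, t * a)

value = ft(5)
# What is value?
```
Call trace:
ft(t=5, a=1)
  ft(t=4, a=5)
    ft(t=3, a=20)
      ft(t=2, a=60)
        ft(t=1, a=120)
        -> return 120
      -> return 120
    -> return 120
  -> return 120
-> return 120

Final answer: 120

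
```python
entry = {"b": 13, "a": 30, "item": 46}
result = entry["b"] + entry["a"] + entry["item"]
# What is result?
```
Trace:
  entry={'b': 13, 'a': 30, 'item': 46}
  entry={'b': 13, 'a': 30, 'item': 46}, result=89

Final answer: 89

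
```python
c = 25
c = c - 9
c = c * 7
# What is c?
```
Trace:
  c=25
  c=16
  c=112

Final answer: 112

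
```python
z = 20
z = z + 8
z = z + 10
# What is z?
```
Trace:
  z=20
  z=28
  z=38

Final answer: 38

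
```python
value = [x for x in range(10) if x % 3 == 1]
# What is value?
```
Trace:
  x=0
  x=1
  x=2
  x=3
  x=4
  x=5
  x=6
  x=7
  x=8
  x=9
  value=[1, 4, 7]

Final answer: [1, 4, 7]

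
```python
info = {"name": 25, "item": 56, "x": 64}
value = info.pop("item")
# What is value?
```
Trace:
  info={'name': 25, 'item': 56, 'x': 64}
  info={'name': 25, 'x': 64}, value=56

Final answer: 56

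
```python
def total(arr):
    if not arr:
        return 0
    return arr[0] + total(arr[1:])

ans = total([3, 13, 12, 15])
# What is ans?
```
Call trace:
total(arr=[3, 13, 12, 15])
  total(arr=[13, 12, 15])
    total(arr=[12, 15])
      total(arr=[15])
        total(arr=[])
        -> return 0
      -> return 15
    -> return 27
  -> return 40
-> return 43

Final answer: 43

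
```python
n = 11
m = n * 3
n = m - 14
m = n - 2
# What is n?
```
Trace:
  n=11
  n=11, m=33
  n=19, m=33
  n=19, m=17

Final answer: 19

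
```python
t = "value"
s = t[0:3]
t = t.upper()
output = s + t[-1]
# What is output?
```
Trace:
  t='value'
  t='value', s='val'
  t='VALUE', s='val'
  t='VALUE', s='val', output='valE'

Final answer: 'valE'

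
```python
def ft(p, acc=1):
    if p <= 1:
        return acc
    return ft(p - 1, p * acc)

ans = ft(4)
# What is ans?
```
Call trace:
ft(p=4, acc=1)
  ft(p=3, acc=4)
    ft(p=2, acc=12)
      ft(p=1, acc=24)
      -> return 24
    -> return 24
  -> return 24
-> return 24

Final answer: 24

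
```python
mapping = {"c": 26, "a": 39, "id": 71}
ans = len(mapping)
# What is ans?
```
Trace:
  mapping={'c': 26, 'a': 39, 'id': 71}
  mapping={'c': 26, 'a': 39, 'id': 71}, ans=3

Final answer: 3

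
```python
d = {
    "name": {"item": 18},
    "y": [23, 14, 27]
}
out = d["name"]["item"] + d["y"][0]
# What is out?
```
Trace:
  d={'name': {'item': 18}, 'y': [23, 14, 27]}
  d={'name': {'item': 18}, 'y': [23, 14, 27]}, out=41

Final answer: 41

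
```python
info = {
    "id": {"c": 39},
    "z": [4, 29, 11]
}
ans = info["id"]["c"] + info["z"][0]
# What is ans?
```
Trace:
  info={'id': {'c': 39}, 'z': [4, 29, 11]}
  info={'id': {'c': 39}, 'z': [4, 29, 11]}, ans=43

Final answer: 43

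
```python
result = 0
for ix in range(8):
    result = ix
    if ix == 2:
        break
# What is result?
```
Trace:
  result=0
  result=0, ix=0
  result=1, ix=1
  result=2, ix=2

Final answer: 2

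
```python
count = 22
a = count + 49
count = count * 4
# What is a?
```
Trace:
  count=22
  count=22, a=71
  count=88, a=71

Final answer: 71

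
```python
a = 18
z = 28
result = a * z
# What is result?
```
Trace:
  a=18
  a=18, z=28
  a=18, z=28, result=504

Final answer: 504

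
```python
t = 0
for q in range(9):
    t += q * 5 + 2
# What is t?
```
Trace:
  t=0
  t=2, q=0
  t=9, q=1
  t=21, q=2
  t=38, q=3
  t=60, q=4
  t=87, q=5
  t=119, q=6
  t=156, q=7
  t=198, q=8

Final answer: 198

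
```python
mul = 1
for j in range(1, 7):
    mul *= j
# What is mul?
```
Trace:
  mul=1
  mul=1, j=1
  mul=2, j=2
  mul=6, j=3
  mul=24, j=4
  mul=120, j=5
  mul=720, j=6

Final answer: 720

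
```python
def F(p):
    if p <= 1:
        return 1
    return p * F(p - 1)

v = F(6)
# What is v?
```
Call trace:
F(p=6)
  F(p=5)
    F(p=4)
      F(p=3)
        F(p=2)
          F(p=1)
          -> return 1
        -> return 2
      -> return 6
    -> return 24
  -> return 120
-> return 720

Final answer: 720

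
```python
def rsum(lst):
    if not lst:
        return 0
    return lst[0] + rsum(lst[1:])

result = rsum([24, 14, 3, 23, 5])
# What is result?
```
Call trace:
rsum(lst=[24, 14, 3, 23, 5])
  rsum(lst=[14, 3, 23, 5])
    rsum(lst=[3, 23, 5])
      rsum(lst=[23, 5])
        rsum(lst=[5])
          rsum(lst=[])
          -> return 0
        -> return 5
      -> return 28
    -> return 31
  -> return 45
-> return 69

Final answer: 69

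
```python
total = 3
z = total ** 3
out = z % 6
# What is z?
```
Trace:
  total=3
  total=3, z=27
  total=3, z=27, out=3

Final answer: 27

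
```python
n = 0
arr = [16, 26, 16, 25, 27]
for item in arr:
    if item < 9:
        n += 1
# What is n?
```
Trace:
  n=0
  n=0, item=16
  n=0, item=26
  n=0, item=16
  n=0, item=25
  n=0, item=27

Final answer: 0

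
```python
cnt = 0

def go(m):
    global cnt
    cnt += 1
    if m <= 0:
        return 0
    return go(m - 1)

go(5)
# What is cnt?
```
Call trace:
go(m=5)
  go(m=4)
    go(m=3)
      go(m=2)
        go(m=1)
          go(m=0)
          -> return 0
        -> return 0
      -> return 0
    -> return 0
  -> return 0
-> return 0

cnt is incremented once per call. go is entered once for each m = 5, 4, 3, 2, 1, 0 (the m <= 0 call returns without recursing), i.e. 5 + 1 calls.
cnt = 6

Final answer: 6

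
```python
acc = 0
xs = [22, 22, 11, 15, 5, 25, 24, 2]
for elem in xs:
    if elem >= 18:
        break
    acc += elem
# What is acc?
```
Trace:
  acc=0
  acc=0, elem=22

Final answer: 0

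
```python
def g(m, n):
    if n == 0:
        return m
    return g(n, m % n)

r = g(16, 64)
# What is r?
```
Call trace:
g(m=16, n=64)
  g(m=64, n=16)
    g(m=16, n=0)
    -> return 16
  -> return 16
-> return 16

Final answer: 16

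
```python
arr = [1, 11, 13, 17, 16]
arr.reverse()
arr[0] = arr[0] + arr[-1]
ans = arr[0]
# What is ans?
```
Trace:
  arr=[1, 11, 13, 17, 16]
  arr=[16, 17, 13, 11, 1]
  arr=[17, 17, 13, 11, 1]
  arr=[17, 17, 13, 11, 1], ans=17

Final answer: 17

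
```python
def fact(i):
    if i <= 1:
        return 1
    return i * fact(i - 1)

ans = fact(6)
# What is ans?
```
Call trace:
fact(i=6)
  fact(i=5)
    fact(i=4)
      fact(i=3)
        fact(i=2)
          fact(i=1)
          -> return 1
        -> return 2
      -> return 6
    -> return 24
  -> return 120
-> return 720

Final answer: 720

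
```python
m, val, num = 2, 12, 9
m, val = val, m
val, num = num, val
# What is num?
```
Trace:
  m=2, val=12, num=9
  m=12, val=2, num=9
  m=12, val=9, num=2

Final answer: 2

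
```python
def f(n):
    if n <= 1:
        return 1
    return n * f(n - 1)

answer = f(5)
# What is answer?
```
Call trace:
f(n=5)
  f(n=4)
    f(n=3)
      f(n=2)
        f(n=1)
        -> return 1
      -> return 2
    -> return 6
  -> return 24
-> return 120

Final answer: 120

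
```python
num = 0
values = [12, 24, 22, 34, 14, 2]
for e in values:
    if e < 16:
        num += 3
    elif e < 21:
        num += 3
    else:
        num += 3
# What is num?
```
Trace:
  num=0
  num=3, e=12
  num=6, e=24
  num=9, e=22
  num=12, e=34
  num=15, e=14
  num=18, e=2

Final answer: 18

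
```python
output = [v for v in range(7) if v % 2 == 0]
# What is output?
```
Trace:
  v=0
  v=1
  v=2
  v=3
  v=4
  v=5
  v=6
  output=[0, 2, 4, 6]

Final answer: [0, 2, 4, 6]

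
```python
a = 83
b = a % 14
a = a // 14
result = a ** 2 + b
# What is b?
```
Trace:
  a=83
  a=83, b=13
  a=5, b=13
  a=5, b=13, result=38

Final answer: 13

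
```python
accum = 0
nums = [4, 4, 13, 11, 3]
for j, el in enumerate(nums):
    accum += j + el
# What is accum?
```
Trace:
  accum=0
  accum=4, j=0, el=4
  accum=9, j=1, el=4
  accum=24, j=2, el=13
  accum=38, j=3, el=11
  accum=45, j=4, el=3

Final answer: 45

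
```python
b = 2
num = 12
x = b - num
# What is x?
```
Trace:
  b=2
  b=2, num=12
  b=2, num=12, x=-10

Final answer: -10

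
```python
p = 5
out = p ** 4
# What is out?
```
Trace:
  p=5
  p=5, out=625

Final answer: 625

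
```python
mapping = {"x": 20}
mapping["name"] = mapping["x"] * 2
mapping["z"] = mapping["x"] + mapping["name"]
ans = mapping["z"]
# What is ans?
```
Trace:
  mapping={'x': 20}
  mapping={'x': 20, 'name': 40}
  mapping={'x': 20, 'name': 40, 'z': 60}
  mapping={'x': 20, 'name': 40, 'z': 60}, ans=60

Final answer: 60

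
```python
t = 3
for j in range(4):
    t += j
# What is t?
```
Trace:
  t=3
  t=3, j=0
  t=4, j=1
  t=6, j=2
  t=9, j=3

Final answer: 9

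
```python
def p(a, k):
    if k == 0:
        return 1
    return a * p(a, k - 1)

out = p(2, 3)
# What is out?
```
Call trace:
p(a=2, k=3)
  p(a=2, k=2)
    p(a=2, k=1)
      p(a=2, k=0)
      -> return 1
    -> return 2
  -> return 4
-> return 8

Final answer: 8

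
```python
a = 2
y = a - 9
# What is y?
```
Trace:
  a=2
  a=2, y=-7

Final answer: -7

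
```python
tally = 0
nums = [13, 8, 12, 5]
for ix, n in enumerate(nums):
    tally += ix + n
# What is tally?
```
Trace:
  tally=0
  tally=13, ix=0, n=13
  tally=22, ix=1, n=8
  tally=36, ix=2, n=12
  tally=44, ix=3, n=5

Final answer: 44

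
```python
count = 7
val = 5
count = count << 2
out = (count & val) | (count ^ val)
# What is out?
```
Trace:
  count=7
  count=7, val=5
  count=28, val=5
  count=28, val=5, out=29

Final answer: 29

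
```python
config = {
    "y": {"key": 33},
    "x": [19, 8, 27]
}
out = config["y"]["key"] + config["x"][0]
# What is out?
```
Trace:
  config={'y': {'key': 33}, 'x': [19, 8, 27]}
  config={'y': {'key': 33}, 'x': [19, 8, 27]}, out=52

Final answer: 52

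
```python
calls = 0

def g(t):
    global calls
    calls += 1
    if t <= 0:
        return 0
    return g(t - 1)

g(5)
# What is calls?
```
Call trace:
g(t=5)
  g(t=4)
    g(t=3)
      g(t=2)
        g(t=1)
          g(t=0)
          -> return 0
        -> return 0
      -> return 0
    -> return 0
  -> return 0
-> return 0

calls is incremented once per call. g is entered once for each t = 5, 4, 3, 2, 1, 0 (the t <= 0 call returns without recursing), i.e. 5 + 1 calls.
calls = 6

Final answer: 6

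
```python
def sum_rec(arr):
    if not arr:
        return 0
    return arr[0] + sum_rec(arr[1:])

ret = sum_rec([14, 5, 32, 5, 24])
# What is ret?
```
Call trace:
sum_rec(arr=[14, 5, 32, 5, 24])
  sum_rec(arr=[5, 32, 5, 24])
    sum_rec(arr=[32, 5, 24])
      sum_rec(arr=[5, 24])
        sum_rec(arr=[24])
          sum_rec(arr=[])
          -> return 0
        -> return 24
      -> return 29
    -> return 61
  -> return 66
-> return 80

Final answer: 80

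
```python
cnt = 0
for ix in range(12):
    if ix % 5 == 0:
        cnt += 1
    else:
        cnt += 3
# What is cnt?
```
Trace:
  cnt=0
  cnt=1, ix=0
  cnt=4, ix=1
  cnt=7, ix=2
  cnt=10, ix=3
  cnt=13, ix=4
  cnt=14, ix=5
  cnt=17, ix=6
  cnt=20, ix=7
  cnt=23, ix=8
  cnt=26, ix=9
  cnt=27, ix=10
  cnt=30, ix=11

Final answer: 30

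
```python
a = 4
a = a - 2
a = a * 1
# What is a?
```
Trace:
  a=4
  a=2
  a=2

Final answer: 2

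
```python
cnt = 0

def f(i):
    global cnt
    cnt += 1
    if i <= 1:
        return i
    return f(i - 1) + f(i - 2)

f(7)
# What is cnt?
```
Call trace (a repeated sub-call is expanded the first time; later identical calls just restate its return value):
f(i=7)
  f(i=6)
    f(i=5)
      f(i=4)
        f(i=3)
          f(i=2)
            f(i=1)
            -> return 1
            f(i=0)
            -> return 0
          -> return 1
          f(i=1)
          -> return 1
        -> return 2
        f(i=2) -> return 1  (same call as traced above)
      -> return 3
      f(i=3) -> return 2  (same call as traced above)
    -> return 5
    f(i=4) -> return 3  (same call as traced above)
  -> return 8
  f(i=5) -> return 5  (same call as traced above)
-> return 13

cnt is incremented once per call, so count the calls in each subtree. Let C(i) = number of calls made by f(i).
C(0) = C(1) = 1 (base case, no recursion); C(i) = 1 + C(i - 1) + C(i - 2) otherwise.
C(2) = 1 + C(1) + C(0) = 1 + 1 + 1 = 3
C(3) = 1 + C(2) + C(1) = 1 + 3 + 1 = 5
C(4) = 1 + C(3) + C(2) = 1 + 5 + 3 = 9
C(5) = 1 + C(4) + C(3) = 1 + 9 + 5 = 15
C(6) = 1 + C(5) + C(4) = 1 + 15 + 9 = 25
C(7) = 1 + C(6) + C(5) = 1 + 25 + 15 = 41
cnt = C(7) = 41

Final answer: 41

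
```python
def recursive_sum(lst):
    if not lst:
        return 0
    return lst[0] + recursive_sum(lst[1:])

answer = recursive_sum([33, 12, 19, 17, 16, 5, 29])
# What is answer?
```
Call trace:
recursive_sum(lst=[33, 12, 19, 17, 16, 5, 29])
  recursive_sum(lst=[12, 19, 17, 16, 5, 29])
    recursive_sum(lst=[19, 17, 16, 5, 29])
      recursive_sum(lst=[17, 16, 5, 29])
        recursive_sum(lst=[16, 5, 29])
          recursive_sum(lst=[5, 29])
            recursive_sum(lst=[29])
              recursive_sum(lst=[])
              -> return 0
            -> return 29
          -> return 34
        -> return 50
      -> return 67
    -> return 86
  -> return 98
-> return 131

Final answer: 131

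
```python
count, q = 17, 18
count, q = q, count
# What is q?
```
Trace:
  count=17, q=18
  count=18, q=17

Final answer: 17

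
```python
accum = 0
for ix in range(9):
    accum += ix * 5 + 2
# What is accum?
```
Trace:
  accum=0
  accum=2, ix=0
  accum=9, ix=1
  accum=21, ix=2
  accum=38, ix=3
  accum=60, ix=4
  accum=87, ix=5
  accum=119, ix=6
  accum=156, ix=7
  accum=198, ix=8

Final answer: 198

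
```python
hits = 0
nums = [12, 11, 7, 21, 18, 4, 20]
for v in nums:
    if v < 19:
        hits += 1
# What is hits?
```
Trace:
  hits=0
  hits=1, v=12
  hits=2, v=11
  hits=3, v=7
  hits=3, v=21
  hits=4, v=18
  hits=5, v=4
  hits=5, v=20

Final answer: 5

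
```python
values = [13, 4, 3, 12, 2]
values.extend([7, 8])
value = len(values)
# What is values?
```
Trace:
  values=[13, 4, 3, 12, 2]
  values=[13, 4, 3, 12, 2, 7, 8]
  values=[13, 4, 3, 12, 2, 7, 8], value=7

Final answer: [13, 4, 3, 12, 2, 7, 8]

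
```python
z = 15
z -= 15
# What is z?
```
Trace:
  z=15
  z=0

Final answer: 0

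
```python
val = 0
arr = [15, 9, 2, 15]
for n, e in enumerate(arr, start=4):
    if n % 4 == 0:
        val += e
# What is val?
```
Trace:
  val=0
  val=15, n=4, e=15
  val=15, n=5, e=9
  val=15, n=6, e=2
  val=15, n=7, e=15

Final answer: 15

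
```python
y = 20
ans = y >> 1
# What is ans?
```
Trace:
  y=20
  y=20, ans=10

Final answer: 10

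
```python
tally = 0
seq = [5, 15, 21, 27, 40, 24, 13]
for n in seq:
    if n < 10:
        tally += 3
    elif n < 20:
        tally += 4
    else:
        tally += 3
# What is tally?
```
Trace:
  tally=0
  tally=3, n=5
  tally=7, n=15
  tally=10, n=21
  tally=13, n=27
  tally=16, n=40
  tally=19, n=24
  tally=23, n=13

Final answer: 23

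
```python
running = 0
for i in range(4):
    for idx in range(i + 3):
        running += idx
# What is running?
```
Trace:
  running=0
  running=0, i=0, idx=0
  running=1, i=0, idx=1
  running=3, i=0, idx=2
  running=3, i=1, idx=0
  running=4, i=1, idx=1
  running=6, i=1, idx=2
  running=9, i=1, idx=3
  running=9, i=2, idx=0
  running=10, i=2, idx=1
  running=12, i=2, idx=2
  running=15, i=2, idx=3
  running=19, i=2, idx=4
  running=19, i=3, idx=0
  running=20, i=3, idx=1
  running=22, i=3, idx=2
  running=25, i=3, idx=3
  running=29, i=3, idx=4
  running=34, i=3, idx=5

Final answer: 34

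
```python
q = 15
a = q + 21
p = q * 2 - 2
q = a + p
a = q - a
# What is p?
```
Trace:
  q=15
  q=15, a=36
  q=15, a=36, p=28
  q=64, a=36, p=28
  q=64, a=28, p=28

Final answer: 28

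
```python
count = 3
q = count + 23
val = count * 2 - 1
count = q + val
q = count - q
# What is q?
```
Trace:
  count=3
  count=3, q=26
  count=3, q=26, val=5
  count=31, q=26, val=5
  count=31, q=5, val=5

Final answer: 5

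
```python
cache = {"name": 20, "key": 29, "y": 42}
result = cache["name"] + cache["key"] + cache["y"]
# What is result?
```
Trace:
  cache={'name': 20, 'key': 29, 'y': 42}
  cache={'name': 20, 'key': 29, 'y': 42}, result=91

Final answer: 91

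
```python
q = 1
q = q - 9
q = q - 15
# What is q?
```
Trace:
  q=1
  q=-8
  q=-23

Final answer: -23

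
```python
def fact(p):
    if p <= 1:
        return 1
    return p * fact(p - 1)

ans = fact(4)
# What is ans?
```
Call trace:
fact(p=4)
  fact(p=3)
    fact(p=2)
      fact(p=1)
      -> return 1
    -> return 2
  -> return 6
-> return 24

Final answer: 24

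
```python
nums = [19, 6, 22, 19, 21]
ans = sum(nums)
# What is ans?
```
Trace:
  nums=[19, 6, 22, 19, 21]
  nums=[19, 6, 22, 19, 21], ans=87

Final answer: 87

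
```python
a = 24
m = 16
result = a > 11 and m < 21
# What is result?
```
Trace:
  a=24
  a=24, m=16
  a=24, m=16, result=True

Final answer: True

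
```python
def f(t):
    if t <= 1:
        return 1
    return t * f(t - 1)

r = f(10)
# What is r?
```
Call trace:
f(t=10)
  f(t=9)
    f(t=8)
      f(t=7)
        f(t=6)
          f(t=5)
            f(t=4)
              f(t=3)
                f(t=2)
                  f(t=1)
                  -> return 1
                -> return 2
              -> return 6
            -> return 24
          -> return 120
        -> return 720
      -> return 5040
    -> return 40320
  -> return 362880
-> return 3628800

Final answer: 3628800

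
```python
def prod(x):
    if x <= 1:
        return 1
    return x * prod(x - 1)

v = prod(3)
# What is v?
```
Call trace:
prod(x=3)
  prod(x=2)
    prod(x=1)
    -> return 1
  -> return 2
-> return 6

Final answer: 6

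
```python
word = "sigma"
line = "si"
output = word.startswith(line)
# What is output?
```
Trace:
  word='sigma'
  word='sigma', line='si'
  word='sigma', line='si', output=True

Final answer: True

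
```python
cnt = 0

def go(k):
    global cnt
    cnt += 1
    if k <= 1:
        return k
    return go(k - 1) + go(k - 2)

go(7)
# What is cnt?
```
Call trace (a repeated sub-call is expanded the first time; later identical calls just restate its return value):
go(k=7)
  go(k=6)
    go(k=5)
      go(k=4)
        go(k=3)
          go(k=2)
            go(k=1)
            -> return 1
            go(k=0)
            -> return 0
          -> return 1
          go(k=1)
          -> return 1
        -> return 2
        go(k=2) -> return 1  (same call as traced above)
      -> return 3
      go(k=3) -> return 2  (same call as traced above)
    -> return 5
    go(k=4) -> return 3  (same call as traced above)
  -> return 8
  go(k=5) -> return 5  (same call as traced above)
-> return 13

cnt is incremented once per call, so count the calls in each subtree. Let C(k) = number of calls made by go(k).
C(0) = C(1) = 1 (base case, no recursion); C(k) = 1 + C(k - 1) + C(k - 2) otherwise.
C(2) = 1 + C(1) + C(0) = 1 + 1 + 1 = 3
C(3) = 1 + C(2) + C(1) = 1 + 3 + 1 = 5
C(4) = 1 + C(3) + C(2) = 1 + 5 + 3 = 9
C(5) = 1 + C(4) + C(3) = 1 + 9 + 5 = 15
C(6) = 1 + C(5) + C(4) = 1 + 15 + 9 = 25
C(7) = 1 + C(6) + C(5) = 1 + 25 + 15 = 41
cnt = C(7) = 41

Final answer: 41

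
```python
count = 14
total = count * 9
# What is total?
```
Trace:
  count=14
  count=14, total=126

Final answer: 126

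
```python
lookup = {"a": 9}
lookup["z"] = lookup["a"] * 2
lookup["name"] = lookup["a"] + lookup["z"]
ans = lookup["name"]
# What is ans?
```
Trace:
  lookup={'a': 9}
  lookup={'a': 9, 'z': 18}
  lookup={'a': 9, 'z': 18, 'name': 27}
  lookup={'a': 9, 'z': 18, 'name': 27}, ans=27

Final answer: 27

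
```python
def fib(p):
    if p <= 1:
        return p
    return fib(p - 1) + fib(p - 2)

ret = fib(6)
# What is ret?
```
Call trace (a repeated sub-call is expanded the first time; later identical calls just restate its return value):
fib(p=6)
  fib(p=5)
    fib(p=4)
      fib(p=3)
        fib(p=2)
          fib(p=1)
          -> return 1
          fib(p=0)
          -> return 0
        -> return 1
        fib(p=1)
        -> return 1
      -> return 2
      fib(p=2) -> return 1  (same call as traced above)
    -> return 3
    fib(p=3) -> return 2  (same call as traced above)
  -> return 5
  fib(p=4) -> return 3  (same call as traced above)
-> return 8

Final answer: 8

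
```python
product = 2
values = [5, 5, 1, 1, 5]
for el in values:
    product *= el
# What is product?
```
Trace:
  product=2
  product=10, el=5
  product=50, el=5
  product=50, el=1
  product=50, el=1
  product=250, el=5

Final answer: 250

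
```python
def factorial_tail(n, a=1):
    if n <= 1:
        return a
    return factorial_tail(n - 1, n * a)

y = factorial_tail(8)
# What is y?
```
Call trace:
factorial_tail(n=8, a=1)
  factorial_tail(n=7, a=8)
    factorial_tail(n=6, a=56)
      factorial_tail(n=5, a=336)
        factorial_tail(n=4, a=1680)
          factorial_tail(n=3, a=6720)
            factorial_tail(n=2, a=20160)
              factorial_tail(n=1, a=40320)
              -> return 40320
            -> return 40320
          -> return 40320
        -> return 40320
      -> return 40320
    -> return 40320
  -> return 40320
-> return 40320

Final answer: 40320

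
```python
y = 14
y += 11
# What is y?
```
Trace:
  y=14
  y=25

Final answer: 25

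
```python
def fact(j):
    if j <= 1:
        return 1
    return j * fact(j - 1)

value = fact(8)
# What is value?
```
Call trace:
fact(j=8)
  fact(j=7)
    fact(j=6)
      fact(j=5)
        fact(j=4)
          fact(j=3)
            fact(j=2)
              fact(j=1)
              -> return 1
            -> return 2
          -> return 6
        -> return 24
      -> return 120
    -> return 720
  -> return 5040
-> return 40320

Final answer: 40320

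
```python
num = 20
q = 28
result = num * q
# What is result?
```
Trace:
  num=20
  num=20, q=28
  num=20, q=28, result=560

Final answer: 560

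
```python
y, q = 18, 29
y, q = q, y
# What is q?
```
Trace:
  y=18, q=29
  y=29, q=18

Final answer: 18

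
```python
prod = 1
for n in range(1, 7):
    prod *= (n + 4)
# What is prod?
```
Trace:
  prod=1
  prod=5, n=1
  prod=30, n=2
  prod=210, n=3
  prod=1680, n=4
  prod=15120, n=5
  prod=151200, n=6

Final answer: 151200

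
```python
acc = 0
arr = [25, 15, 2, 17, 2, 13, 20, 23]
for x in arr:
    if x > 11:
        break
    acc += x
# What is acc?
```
Trace:
  acc=0
  acc=0, x=25

Final answer: 0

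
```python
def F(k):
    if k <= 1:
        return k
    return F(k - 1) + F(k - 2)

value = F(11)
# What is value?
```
Call trace (a repeated sub-call is expanded the first time; later identical calls just restate its return value):
F(k=11)
  F(k=10)
    F(k=9)
      F(k=8)
        F(k=7)
          F(k=6)
            F(k=5)
              F(k=4)
                F(k=3)
                  F(k=2)
                    F(k=1)
                    -> return 1
                    F(k=0)
                    -> return 0
                  -> return 1
                  F(k=1)
                  -> return 1
                -> return 2
                F(k=2) -> return 1  (same call as traced above)
              -> return 3
              F(k=3) -> return 2  (same call as traced above)
            -> return 5
            F(k=4) -> return 3  (same call as traced above)
          -> return 8
          F(k=5) -> return 5  (same call as traced above)
        -> return 13
        F(k=6) -> return 8  (same call as traced above)
      -> return 21
      F(k=7) -> return 13  (same call as traced above)
    -> return 34
    F(k=8) -> return 21  (same call as traced above)
  -> return 55
  F(k=9) -> return 34  (same call as traced above)
-> return 89

Final answer: 89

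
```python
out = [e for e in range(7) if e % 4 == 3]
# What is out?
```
Trace:
  e=0
  e=1
  e=2
  e=3
  e=4
  e=5
  e=6
  out=[3]

Final answer: [3]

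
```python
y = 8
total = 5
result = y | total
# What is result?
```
Trace:
  y=8
  y=8, total=5
  y=8, total=5, result=13

Final answer: 13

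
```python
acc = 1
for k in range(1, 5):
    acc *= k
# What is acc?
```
Trace:
  acc=1
  acc=1, k=1
  acc=2, k=2
  acc=6, k=3
  acc=24, k=4

Final answer: 24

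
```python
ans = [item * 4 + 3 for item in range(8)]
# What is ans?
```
Trace:
  item=0
  item=1
  item=2
  item=3
  item=4
  item=5
  item=6
  item=7
  ans=[3, 7, 11, 15, 19, 23, 27, 31]

Final answer: [3, 7, 11, 15, 19, 23, 27, 31]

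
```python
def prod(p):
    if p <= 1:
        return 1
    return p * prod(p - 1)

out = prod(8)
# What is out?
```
Call trace:
prod(p=8)
  prod(p=7)
    prod(p=6)
      prod(p=5)
        prod(p=4)
          prod(p=3)
            prod(p=2)
              prod(p=1)
              -> return 1
            -> return 2
          -> return 6
        -> return 24
      -> return 120
    -> return 720
  -> return 5040
-> return 40320

Final answer: 40320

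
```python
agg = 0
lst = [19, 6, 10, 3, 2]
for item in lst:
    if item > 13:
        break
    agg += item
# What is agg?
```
Trace:
  agg=0
  agg=0, item=19

Final answer: 0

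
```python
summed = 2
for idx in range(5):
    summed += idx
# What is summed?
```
Trace:
  summed=2
  summed=2, idx=0
  summed=3, idx=1
  summed=5, idx=2
  summed=8, idx=3
  summed=12, idx=4

Final answer: 12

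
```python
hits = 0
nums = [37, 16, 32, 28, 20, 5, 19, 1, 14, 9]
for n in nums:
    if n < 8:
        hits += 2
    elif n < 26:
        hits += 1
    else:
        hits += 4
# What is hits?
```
Trace:
  hits=0
  hits=4, n=37
  hits=5, n=16
  hits=9, n=32
  hits=13, n=28
  hits=14, n=20
  hits=16, n=5
  hits=17, n=19
  hits=19, n=1
  hits=20, n=14
  hits=21, n=9

Final answer: 21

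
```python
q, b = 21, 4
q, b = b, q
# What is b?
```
Trace:
  q=21, b=4
  q=4, b=21

Final answer: 21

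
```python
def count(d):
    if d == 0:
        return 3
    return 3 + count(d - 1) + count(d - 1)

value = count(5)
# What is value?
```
Call trace (a repeated sub-call is expanded the first time; later identical calls just restate its return value):
count(d=5)
  count(d=4)
    count(d=3)
      count(d=2)
        count(d=1)
          count(d=0)
          -> return 3
          count(d=0)
          -> return 3
        -> return 9
        count(d=1) -> return 9  (same call as traced above)
      -> return 21
      count(d=2) -> return 21  (same call as traced above)
    -> return 45
    count(d=3) -> return 45  (same call as traced above)
  -> return 93
  count(d=4) -> return 93  (same call as traced above)
-> return 189

Final answer: 189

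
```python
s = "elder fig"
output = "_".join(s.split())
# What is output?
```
Trace:
  s='elder fig'
  s='elder fig', output='elder_fig'

Final answer: 'elder_fig'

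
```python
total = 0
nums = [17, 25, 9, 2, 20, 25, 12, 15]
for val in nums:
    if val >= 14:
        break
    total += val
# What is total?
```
Trace:
  total=0
  total=0, val=17

Final answer: 0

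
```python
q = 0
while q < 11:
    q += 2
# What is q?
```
Trace:
  q=0
  q=2
  q=4
  q=6
  q=8
  q=10
  q=12

Final answer: 12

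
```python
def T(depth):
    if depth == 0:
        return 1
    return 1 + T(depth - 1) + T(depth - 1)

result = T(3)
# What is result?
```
Call trace (a repeated sub-call is expanded the first time; later identical calls just restate its return value):
T(depth=3)
  T(depth=2)
    T(depth=1)
      T(depth=0)
      -> return 1
      T(depth=0)
      -> return 1
    -> return 3
    T(depth=1) -> return 3  (same call as traced above)
  -> return 7
  T(depth=2) -> return 7  (same call as traced above)
-> return 15

Final answer: 15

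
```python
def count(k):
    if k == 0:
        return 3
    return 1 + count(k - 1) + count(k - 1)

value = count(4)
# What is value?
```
Call trace (a repeated sub-call is expanded the first time; later identical calls just restate its return value):
count(k=4)
  count(k=3)
    count(k=2)
      count(k=1)
        count(k=0)
        -> return 3
        count(k=0)
        -> return 3
      -> return 7
      count(k=1) -> return 7  (same call as traced above)
    -> return 15
    count(k=2) -> return 15  (same call as traced above)
  -> return 31
  count(k=3) -> return 31  (same call as traced above)
-> return 63

Final answer: 63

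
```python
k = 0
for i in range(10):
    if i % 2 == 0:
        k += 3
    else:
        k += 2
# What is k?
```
Trace:
  k=0
  k=3, i=0
  k=5, i=1
  k=8, i=2
  k=10, i=3
  k=13, i=4
  k=15, i=5
  k=18, i=6
  k=20, i=7
  k=23, i=8
  k=25, i=9

Final answer: 25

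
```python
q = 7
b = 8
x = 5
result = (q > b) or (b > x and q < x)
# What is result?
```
Trace:
  q=7
  q=7, b=8
  q=7, b=8, x=5
  q=7, b=8, x=5, result=False

Final answer: False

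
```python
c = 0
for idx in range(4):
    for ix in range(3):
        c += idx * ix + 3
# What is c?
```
Trace:
  c=0
  c=3, idx=0, ix=0
  c=6, idx=0, ix=1
  c=9, idx=0, ix=2
  c=12, idx=1, ix=0
  c=16, idx=1, ix=1
  c=21, idx=1, ix=2
  c=24, idx=2, ix=0
  c=29, idx=2, ix=1
  c=36, idx=2, ix=2
  c=39, idx=3, ix=0
  c=45, idx=3, ix=1
  c=54, idx=3, ix=2

Final answer: 54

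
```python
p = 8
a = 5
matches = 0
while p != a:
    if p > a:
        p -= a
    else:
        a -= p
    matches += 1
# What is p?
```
Trace:
  p=8
  p=8, a=5
  p=8, a=5, matches=0
  p=3, a=5, matches=1
  p=3, a=2, matches=2
  p=1, a=2, matches=3
  p=1, a=1, matches=4

Final answer: 1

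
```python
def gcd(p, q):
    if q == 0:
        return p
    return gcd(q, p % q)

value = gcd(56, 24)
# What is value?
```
Call trace:
gcd(p=56, q=24)
  gcd(p=24, q=8)
    gcd(p=8, q=0)
    -> return 8
  -> return 8
-> return 8

Final answer: 8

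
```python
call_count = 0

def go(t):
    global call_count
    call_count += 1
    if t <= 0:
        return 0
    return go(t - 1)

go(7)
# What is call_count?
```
Call trace:
go(t=7)
  go(t=6)
    go(t=5)
      go(t=4)
        go(t=3)
          go(t=2)
            go(t=1)
              go(t=0)
              -> return 0
            -> return 0
          -> return 0
        -> return 0
      -> return 0
    -> return 0
  -> return 0
-> return 0

call_count is incremented once per call. go is entered once for each t = 7, 6, 5, 4, 3, 2, 1, 0 (the t <= 0 call returns without recursing), i.e. 7 + 1 calls.
call_count = 8

Final answer: 8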